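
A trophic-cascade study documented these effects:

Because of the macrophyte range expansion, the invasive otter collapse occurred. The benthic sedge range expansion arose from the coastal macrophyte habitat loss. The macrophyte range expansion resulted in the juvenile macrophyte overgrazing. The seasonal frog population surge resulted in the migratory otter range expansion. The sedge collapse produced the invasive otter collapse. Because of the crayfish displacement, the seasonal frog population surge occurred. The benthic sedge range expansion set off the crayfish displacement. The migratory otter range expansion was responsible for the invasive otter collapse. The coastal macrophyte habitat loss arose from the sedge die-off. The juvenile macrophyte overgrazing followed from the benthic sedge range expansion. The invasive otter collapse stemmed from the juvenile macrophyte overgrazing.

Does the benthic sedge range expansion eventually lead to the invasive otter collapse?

There is a causal chain: the benthic sedge range expansion → the juvenile macrophyte overgrazing → the invasive otter collapse.

Yes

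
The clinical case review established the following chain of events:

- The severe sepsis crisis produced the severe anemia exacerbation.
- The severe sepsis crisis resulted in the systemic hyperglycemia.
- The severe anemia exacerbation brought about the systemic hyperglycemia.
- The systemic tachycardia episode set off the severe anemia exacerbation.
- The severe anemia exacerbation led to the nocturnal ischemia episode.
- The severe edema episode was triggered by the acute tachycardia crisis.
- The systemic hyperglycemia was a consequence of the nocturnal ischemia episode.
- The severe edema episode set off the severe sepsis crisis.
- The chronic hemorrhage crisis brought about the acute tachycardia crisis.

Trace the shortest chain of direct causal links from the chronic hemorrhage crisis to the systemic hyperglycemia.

the chronic hemorrhage crisis → the acute tachycardia crisis
the acute tachycardia crisis → the severe edema episode
the severe edema episode → the severe sepsis crisis
the severe sepsis crisis → the systemic hyperglycemia
Length: 4 steps.

the chronic hemorrhage crisis → the acute tachycardia crisis → the severe edema episode → the severe sepsis crisis → the systemic hyperglycemia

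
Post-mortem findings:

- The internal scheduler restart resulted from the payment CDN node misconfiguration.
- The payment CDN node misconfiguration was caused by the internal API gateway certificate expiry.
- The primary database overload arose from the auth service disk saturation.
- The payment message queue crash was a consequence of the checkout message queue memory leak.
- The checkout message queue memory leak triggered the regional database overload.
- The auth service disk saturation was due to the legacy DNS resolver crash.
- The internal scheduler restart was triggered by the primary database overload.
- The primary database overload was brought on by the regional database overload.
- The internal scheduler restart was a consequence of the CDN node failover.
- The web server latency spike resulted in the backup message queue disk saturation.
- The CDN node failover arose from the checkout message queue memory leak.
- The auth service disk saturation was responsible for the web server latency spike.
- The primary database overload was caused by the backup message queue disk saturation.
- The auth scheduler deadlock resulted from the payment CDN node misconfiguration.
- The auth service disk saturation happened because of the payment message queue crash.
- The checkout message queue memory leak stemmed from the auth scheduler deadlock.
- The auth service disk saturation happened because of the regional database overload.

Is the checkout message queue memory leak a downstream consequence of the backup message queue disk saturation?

The backup message queue disk saturation leads to the primary database overload, the internal scheduler restart; the checkout message queue memory leak is not among them.

No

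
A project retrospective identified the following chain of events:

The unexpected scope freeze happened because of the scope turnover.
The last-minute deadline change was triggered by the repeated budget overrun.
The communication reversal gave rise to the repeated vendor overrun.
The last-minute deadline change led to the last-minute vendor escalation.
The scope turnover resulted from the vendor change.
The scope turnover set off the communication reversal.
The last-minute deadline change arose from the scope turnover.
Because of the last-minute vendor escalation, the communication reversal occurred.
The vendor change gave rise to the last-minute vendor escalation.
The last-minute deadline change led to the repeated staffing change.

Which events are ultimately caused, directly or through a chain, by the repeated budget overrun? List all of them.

Direct effects: the last-minute deadline change.
2 steps out: the repeated staffing change, the last-minute vendor escalation.
3 steps out: the communication reversal.
4 steps out: the repeated vendor overrun.
Not reachable from it: the vendor change, the scope turnover, the unexpected scope freeze.

the communication reversal, the last-minute deadline change, the last-minute vendor escalation, the repeated staffing change, the repeated vendor overrun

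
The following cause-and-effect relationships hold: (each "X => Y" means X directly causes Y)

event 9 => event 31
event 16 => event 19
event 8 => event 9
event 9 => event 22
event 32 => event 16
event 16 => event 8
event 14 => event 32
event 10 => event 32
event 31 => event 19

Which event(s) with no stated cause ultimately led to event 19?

event 10, event 14

Tracing upstream from event 19: event 19 ← event 16 ← event 32 ← event 10.
A separate upstream branch: event 19 ← event 16 ← event 32 ← event 14.
Each of those chain origins has no stated cause.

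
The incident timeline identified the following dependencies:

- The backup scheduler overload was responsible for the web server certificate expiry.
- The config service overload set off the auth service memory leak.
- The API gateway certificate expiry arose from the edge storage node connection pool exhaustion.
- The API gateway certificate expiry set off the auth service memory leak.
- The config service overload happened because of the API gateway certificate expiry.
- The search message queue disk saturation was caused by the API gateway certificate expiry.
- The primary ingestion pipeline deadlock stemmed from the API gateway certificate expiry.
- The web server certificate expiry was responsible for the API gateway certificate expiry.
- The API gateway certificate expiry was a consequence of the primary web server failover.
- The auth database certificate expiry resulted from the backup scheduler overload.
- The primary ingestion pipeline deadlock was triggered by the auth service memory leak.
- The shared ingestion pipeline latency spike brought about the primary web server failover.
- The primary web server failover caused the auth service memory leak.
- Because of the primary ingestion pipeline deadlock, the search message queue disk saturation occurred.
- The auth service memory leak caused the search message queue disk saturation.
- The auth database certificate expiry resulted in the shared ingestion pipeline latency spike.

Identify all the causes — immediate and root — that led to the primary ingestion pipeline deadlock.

the API gateway certificate expiry, the auth database certificate expiry, the auth service memory leak, the backup scheduler overload, the config service overload, the edge storage node connection pool exhaustion, the primary web server failover, the shared ingestion pipeline latency spike, the web server certificate expiry

Immediate causes of the primary ingestion pipeline deadlock: the API gateway certificate expiry, the auth service memory leak.
Further upstream: the backup scheduler overload, the auth database certificate expiry, the shared ingestion pipeline latency spike, the web server certificate expiry, the primary web server failover, the config service overload, the edge storage node connection pool exhaustion.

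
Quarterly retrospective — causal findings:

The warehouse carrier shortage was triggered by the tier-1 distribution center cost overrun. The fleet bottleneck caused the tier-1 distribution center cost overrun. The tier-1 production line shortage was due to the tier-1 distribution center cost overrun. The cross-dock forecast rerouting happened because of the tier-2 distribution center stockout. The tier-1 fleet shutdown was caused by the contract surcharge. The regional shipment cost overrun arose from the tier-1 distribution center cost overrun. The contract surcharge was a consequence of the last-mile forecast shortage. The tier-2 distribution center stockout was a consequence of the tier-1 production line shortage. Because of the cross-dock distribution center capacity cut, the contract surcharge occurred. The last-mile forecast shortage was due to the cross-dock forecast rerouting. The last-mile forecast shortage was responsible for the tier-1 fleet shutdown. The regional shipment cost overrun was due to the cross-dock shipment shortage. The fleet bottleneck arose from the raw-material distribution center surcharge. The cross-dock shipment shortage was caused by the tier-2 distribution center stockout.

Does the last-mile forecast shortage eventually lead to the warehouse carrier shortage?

The last-mile forecast shortage leads to the contract surcharge, the tier-1 fleet shutdown; the warehouse carrier shortage is not among them.

No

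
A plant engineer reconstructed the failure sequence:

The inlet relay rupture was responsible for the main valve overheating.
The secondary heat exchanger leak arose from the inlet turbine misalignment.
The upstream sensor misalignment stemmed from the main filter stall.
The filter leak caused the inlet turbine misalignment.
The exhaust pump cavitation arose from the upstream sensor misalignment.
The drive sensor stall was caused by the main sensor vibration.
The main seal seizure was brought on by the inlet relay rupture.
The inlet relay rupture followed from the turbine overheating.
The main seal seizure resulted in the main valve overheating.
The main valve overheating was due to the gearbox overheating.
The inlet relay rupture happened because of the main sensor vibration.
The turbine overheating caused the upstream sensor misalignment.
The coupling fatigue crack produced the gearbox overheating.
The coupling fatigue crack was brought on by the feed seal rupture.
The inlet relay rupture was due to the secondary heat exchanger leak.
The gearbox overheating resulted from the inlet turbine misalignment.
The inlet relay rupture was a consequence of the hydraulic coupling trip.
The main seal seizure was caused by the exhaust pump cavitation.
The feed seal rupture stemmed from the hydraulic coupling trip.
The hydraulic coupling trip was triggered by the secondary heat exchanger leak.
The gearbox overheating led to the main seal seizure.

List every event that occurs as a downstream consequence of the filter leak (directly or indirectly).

Direct effects: the inlet turbine misalignment.
2 steps out: the secondary heat exchanger leak, the gearbox overheating.
3 steps out: the hydraulic coupling trip, the inlet relay rupture, the main seal seizure, the main valve overheating.
4 steps out: the feed seal rupture.
5 steps out: the coupling fatigue crack.
Not reachable from it: the main sensor vibration, the drive sensor stall, the turbine overheating, the main filter stall, the upstream sensor misalignment, the exhaust pump cavitation.

the coupling fatigue crack, the feed seal rupture, the gearbox overheating, the hydraulic coupling trip, the inlet relay rupture, the inlet turbine misalignment, the main seal seizure, the main valve overheating, the secondary heat exchanger leak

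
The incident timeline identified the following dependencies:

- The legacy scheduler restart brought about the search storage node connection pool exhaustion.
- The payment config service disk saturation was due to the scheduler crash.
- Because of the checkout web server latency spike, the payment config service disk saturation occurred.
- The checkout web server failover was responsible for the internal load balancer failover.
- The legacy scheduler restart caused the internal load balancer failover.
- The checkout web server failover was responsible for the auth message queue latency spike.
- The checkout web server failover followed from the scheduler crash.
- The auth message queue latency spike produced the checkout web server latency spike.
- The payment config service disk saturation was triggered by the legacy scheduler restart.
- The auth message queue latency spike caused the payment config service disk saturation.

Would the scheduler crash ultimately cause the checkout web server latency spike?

There is a causal chain: the scheduler crash → the checkout web server failover → the auth message queue latency spike → the checkout web server latency spike.

Yes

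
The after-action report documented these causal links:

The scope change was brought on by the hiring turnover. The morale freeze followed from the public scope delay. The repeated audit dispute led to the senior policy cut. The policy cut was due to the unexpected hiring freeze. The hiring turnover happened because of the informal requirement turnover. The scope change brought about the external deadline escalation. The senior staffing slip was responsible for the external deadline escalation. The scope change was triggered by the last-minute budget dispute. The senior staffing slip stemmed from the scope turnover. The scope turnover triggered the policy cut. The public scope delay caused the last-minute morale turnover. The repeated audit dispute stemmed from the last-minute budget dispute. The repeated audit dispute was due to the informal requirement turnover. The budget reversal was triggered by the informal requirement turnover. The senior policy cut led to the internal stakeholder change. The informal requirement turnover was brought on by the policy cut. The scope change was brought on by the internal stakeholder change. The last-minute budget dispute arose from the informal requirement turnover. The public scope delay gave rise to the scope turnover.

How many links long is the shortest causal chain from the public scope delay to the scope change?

5

Shortest chain: the public scope delay → the scope turnover → the policy cut → the informal requirement turnover → the last-minute budget dispute → the scope change.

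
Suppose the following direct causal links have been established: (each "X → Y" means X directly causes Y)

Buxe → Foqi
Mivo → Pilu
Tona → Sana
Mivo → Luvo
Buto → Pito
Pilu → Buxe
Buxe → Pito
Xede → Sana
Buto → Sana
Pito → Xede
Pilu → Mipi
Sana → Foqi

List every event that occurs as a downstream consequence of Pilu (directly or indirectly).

Direct effects: Buxe, Mipi.
2 steps out: Pito, Foqi.
3 steps out: Xede.
4 steps out: Sana.
Not reachable from it: Mivo, Luvo, Tona, Buto.

Buxe, Foqi, Mipi, Pito, Sana, Xede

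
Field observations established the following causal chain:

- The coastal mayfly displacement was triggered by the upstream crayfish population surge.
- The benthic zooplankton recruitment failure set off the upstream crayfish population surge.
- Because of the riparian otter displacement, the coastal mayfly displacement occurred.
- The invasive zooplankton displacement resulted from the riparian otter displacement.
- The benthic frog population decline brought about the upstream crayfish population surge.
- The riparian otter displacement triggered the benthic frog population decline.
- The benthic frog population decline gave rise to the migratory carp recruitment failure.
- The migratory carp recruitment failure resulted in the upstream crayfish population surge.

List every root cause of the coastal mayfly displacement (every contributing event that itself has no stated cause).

Tracing upstream from the coastal mayfly displacement: the coastal mayfly displacement ← the riparian otter displacement.
A separate upstream branch: the coastal mayfly displacement ← the upstream crayfish population surge ← the benthic zooplankton recruitment failure.
Each of those chain origins has no stated cause.

the benthic zooplankton recruitment failure, the riparian otter displacement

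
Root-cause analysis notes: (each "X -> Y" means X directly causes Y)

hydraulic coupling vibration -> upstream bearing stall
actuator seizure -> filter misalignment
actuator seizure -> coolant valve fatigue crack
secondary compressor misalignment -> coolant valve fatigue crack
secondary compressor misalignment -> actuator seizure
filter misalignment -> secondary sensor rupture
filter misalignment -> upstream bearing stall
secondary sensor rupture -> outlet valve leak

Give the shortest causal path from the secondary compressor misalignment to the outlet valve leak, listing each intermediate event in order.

the secondary compressor misalignment → the actuator seizure
the actuator seizure → the filter misalignment
the filter misalignment → the secondary sensor rupture
the secondary sensor rupture → the outlet valve leak
Length: 4 steps.

the secondary compressor misalignment → the actuator seizure → the filter misalignment → the secondary sensor rupture → the outlet valve leak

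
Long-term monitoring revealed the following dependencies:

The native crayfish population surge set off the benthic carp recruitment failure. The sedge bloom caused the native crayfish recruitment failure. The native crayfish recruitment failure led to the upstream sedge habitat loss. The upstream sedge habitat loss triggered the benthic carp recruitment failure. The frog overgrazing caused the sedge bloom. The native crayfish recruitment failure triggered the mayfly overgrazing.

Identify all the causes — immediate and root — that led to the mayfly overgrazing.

the frog overgrazing, the native crayfish recruitment failure, the sedge bloom

Immediate cause of the mayfly overgrazing: the native crayfish recruitment failure.
Further upstream: the frog overgrazing, the sedge bloom.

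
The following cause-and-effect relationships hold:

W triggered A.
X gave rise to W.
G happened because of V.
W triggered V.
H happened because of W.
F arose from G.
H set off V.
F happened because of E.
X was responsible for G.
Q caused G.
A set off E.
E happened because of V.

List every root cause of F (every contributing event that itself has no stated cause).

Tracing upstream from F: F ← G ← X.
A separate upstream branch: F ← G ← Q.
Each of those chain origins has no stated cause.

Q, X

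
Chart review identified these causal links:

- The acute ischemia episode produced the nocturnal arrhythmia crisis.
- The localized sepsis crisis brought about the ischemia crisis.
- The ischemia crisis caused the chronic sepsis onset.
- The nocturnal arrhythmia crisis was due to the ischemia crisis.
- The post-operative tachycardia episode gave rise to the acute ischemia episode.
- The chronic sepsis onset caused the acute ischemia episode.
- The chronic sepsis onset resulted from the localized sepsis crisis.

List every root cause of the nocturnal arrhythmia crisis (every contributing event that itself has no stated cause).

Tracing upstream from the nocturnal arrhythmia crisis: the nocturnal arrhythmia crisis ← the ischemia crisis ← the localized sepsis crisis.
A separate upstream branch: the nocturnal arrhythmia crisis ← the acute ischemia episode ← the post-operative tachycardia episode.
Each of those chain origins has no stated cause.

the localized sepsis crisis, the post-operative tachycardia episode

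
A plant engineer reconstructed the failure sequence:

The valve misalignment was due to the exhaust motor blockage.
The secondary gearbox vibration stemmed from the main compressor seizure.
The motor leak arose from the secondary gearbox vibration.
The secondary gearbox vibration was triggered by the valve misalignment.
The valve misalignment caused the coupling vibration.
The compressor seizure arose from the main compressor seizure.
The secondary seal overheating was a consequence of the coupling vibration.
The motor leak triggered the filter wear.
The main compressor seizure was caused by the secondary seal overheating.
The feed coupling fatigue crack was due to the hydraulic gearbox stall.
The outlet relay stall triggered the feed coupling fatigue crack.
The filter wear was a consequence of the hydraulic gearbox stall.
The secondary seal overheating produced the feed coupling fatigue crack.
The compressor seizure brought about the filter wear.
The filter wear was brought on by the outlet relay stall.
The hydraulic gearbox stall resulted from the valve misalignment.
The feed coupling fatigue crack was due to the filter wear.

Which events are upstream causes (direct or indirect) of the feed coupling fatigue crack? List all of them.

Immediate causes of the feed coupling fatigue crack: the hydraulic gearbox stall, the secondary seal overheating, the outlet relay stall, the filter wear.
Further upstream: the exhaust motor blockage, the valve misalignment, the coupling vibration, the main compressor seizure, the compressor seizure, the secondary gearbox vibration, the motor leak.

the compressor seizure, the coupling vibration, the exhaust motor blockage, the filter wear, the hydraulic gearbox stall, the main compressor seizure, the motor leak, the outlet relay stall, the secondary gearbox vibration, the secondary seal overheating, the valve misalignment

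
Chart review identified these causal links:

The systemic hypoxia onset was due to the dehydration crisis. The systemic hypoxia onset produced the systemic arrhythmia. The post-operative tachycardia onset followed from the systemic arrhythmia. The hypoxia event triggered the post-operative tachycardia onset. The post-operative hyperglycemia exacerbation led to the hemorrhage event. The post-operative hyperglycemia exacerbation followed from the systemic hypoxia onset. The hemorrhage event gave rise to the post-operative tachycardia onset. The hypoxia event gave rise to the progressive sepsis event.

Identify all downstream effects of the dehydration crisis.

Direct effects: the systemic hypoxia onset.
2 steps out: the post-operative hyperglycemia exacerbation, the systemic arrhythmia.
3 steps out: the hemorrhage event, the post-operative tachycardia onset.
Not reachable from it: the hypoxia event, the progressive sepsis event.

the hemorrhage event, the post-operative hyperglycemia exacerbation, the post-operative tachycardia onset, the systemic arrhythmia, the systemic hypoxia onset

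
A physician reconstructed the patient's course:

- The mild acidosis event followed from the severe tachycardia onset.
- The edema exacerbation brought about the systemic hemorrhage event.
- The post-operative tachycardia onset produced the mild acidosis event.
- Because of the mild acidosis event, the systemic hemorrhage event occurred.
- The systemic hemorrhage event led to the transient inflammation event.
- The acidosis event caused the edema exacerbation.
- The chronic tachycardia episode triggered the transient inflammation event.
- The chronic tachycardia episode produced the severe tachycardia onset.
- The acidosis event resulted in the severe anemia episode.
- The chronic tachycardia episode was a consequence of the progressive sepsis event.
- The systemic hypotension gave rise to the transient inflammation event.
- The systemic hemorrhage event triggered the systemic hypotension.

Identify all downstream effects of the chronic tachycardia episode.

the mild acidosis event, the severe tachycardia onset, the systemic hemorrhage event, the systemic hypotension, the transient inflammation event

Direct effects: the severe tachycardia onset, the transient inflammation event.
2 steps out: the mild acidosis event.
3 steps out: the systemic hemorrhage event.
4 steps out: the systemic hypotension.
Not reachable from it: the acidosis event, the progressive sepsis event, the edema exacerbation, the post-operative tachycardia onset, the severe anemia episode.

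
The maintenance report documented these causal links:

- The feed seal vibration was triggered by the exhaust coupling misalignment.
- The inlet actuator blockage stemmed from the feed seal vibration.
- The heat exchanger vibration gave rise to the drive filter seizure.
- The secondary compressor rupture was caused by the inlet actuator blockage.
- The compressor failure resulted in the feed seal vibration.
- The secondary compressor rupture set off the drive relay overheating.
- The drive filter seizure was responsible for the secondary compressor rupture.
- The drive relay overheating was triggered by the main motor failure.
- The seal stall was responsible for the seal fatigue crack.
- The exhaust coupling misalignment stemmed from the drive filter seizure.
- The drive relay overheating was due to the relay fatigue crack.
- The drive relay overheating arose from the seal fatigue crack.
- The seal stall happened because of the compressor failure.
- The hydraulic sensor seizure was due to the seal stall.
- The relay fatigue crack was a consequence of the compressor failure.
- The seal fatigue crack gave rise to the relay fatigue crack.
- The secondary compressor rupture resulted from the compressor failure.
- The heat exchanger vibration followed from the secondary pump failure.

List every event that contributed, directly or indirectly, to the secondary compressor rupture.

Immediate causes of the secondary compressor rupture: the compressor failure, the drive filter seizure, the inlet actuator blockage.
Further upstream: the secondary pump failure, the heat exchanger vibration, the exhaust coupling misalignment, the feed seal vibration.

the compressor failure, the drive filter seizure, the exhaust coupling misalignment, the feed seal vibration, the heat exchanger vibration, the inlet actuator blockage, the secondary pump failure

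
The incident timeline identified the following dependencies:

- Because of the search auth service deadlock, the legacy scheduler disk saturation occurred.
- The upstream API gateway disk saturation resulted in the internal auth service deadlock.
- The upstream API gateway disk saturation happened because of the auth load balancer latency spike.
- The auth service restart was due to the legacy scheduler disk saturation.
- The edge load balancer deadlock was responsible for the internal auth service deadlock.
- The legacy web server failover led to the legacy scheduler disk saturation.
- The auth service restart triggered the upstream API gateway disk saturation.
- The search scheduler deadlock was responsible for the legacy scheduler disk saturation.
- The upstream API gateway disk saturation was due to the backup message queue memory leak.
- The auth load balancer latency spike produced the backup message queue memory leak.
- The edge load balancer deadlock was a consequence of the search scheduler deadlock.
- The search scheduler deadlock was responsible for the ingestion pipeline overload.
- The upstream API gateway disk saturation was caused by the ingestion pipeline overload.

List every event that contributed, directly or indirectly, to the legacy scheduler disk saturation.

the legacy web server failover, the search auth service deadlock, the search scheduler deadlock

Immediate causes of the legacy scheduler disk saturation: the legacy web server failover, the search auth service deadlock, the search scheduler deadlock.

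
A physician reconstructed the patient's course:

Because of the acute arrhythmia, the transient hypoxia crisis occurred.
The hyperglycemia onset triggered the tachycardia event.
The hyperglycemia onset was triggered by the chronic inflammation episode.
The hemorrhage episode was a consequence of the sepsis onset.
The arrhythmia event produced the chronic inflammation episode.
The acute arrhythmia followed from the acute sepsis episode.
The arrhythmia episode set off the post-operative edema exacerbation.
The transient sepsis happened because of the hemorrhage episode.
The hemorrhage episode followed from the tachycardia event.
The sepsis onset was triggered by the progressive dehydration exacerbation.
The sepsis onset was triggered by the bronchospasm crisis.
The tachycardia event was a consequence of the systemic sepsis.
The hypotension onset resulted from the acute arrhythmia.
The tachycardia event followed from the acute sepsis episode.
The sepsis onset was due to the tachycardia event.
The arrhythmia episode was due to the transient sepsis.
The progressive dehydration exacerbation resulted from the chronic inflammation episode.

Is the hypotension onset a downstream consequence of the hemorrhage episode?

The hemorrhage episode leads to the transient sepsis, the arrhythmia episode, the post-operative edema exacerbation; the hypotension onset is not among them.

No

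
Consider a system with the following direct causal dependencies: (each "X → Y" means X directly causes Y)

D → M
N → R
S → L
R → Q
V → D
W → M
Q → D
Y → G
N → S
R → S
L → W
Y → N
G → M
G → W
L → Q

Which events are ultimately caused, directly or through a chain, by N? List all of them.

Direct effects: R, S.
2 steps out: L, Q.
3 steps out: W, D.
4 steps out: M.
Not reachable from it: Y, V, G.

D, L, M, Q, R, S, W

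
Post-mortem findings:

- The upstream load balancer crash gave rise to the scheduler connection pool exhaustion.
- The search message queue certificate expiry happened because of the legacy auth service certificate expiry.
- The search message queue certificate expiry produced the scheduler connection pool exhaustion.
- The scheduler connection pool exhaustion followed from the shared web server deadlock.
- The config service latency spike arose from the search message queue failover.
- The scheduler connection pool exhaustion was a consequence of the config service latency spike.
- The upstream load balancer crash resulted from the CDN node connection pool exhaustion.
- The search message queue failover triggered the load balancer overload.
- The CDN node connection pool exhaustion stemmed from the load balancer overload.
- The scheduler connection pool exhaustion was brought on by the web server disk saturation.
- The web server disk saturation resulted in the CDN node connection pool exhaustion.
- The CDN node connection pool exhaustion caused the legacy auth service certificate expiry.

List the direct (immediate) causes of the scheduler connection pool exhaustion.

Upstream contributors include the search message queue failover, the load balancer overload, the CDN node connection pool exhaustion, the legacy auth service certificate expiry, but only the config service latency spike, the search message queue certificate expiry, the shared web server deadlock, the upstream load balancer crash, the web server disk saturation feed directly into the scheduler connection pool exhaustion.

the config service latency spike, the search message queue certificate expiry, the shared web server deadlock, the upstream load balancer crash, the web server disk saturation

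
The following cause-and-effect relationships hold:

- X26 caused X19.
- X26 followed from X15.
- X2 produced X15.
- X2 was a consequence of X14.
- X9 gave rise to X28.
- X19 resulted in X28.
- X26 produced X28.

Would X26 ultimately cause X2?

X26 leads to X19, X28; X2 is not among them.

No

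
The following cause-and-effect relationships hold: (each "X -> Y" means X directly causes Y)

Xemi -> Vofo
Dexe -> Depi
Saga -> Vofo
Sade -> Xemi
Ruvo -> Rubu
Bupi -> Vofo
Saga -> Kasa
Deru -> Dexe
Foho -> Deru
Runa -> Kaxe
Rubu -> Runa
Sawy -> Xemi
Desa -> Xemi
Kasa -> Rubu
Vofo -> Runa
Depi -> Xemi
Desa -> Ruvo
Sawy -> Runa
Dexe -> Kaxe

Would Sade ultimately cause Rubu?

No

Sade leads to Xemi, Vofo, Runa, Kaxe; Rubu is not among them.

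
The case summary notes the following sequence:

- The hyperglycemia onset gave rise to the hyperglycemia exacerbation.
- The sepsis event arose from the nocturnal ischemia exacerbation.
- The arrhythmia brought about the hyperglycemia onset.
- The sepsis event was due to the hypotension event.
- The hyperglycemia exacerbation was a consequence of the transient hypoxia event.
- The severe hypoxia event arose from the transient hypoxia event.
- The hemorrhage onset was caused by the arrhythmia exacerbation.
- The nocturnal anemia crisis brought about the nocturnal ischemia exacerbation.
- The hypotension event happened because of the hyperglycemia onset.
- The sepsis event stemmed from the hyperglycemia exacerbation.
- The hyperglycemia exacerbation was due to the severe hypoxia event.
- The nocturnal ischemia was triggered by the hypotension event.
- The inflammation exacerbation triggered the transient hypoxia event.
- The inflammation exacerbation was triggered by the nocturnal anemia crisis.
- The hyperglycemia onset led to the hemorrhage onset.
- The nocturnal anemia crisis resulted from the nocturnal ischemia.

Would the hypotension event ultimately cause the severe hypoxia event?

There is a causal chain: the hypotension event → the nocturnal ischemia → the nocturnal anemia crisis → the inflammation exacerbation → the transient hypoxia event → the severe hypoxia event.

Yes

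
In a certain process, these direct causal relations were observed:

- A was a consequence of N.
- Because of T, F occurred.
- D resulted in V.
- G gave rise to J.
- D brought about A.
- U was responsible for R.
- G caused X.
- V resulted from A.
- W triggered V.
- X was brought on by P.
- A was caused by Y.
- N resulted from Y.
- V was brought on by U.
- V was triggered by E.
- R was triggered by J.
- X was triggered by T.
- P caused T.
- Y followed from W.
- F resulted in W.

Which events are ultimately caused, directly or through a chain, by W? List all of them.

Direct effects: Y, V.
2 steps out: N, A.
Not reachable from it: E, P, G, J, T, U, F, X, D, R.

A, N, V, Y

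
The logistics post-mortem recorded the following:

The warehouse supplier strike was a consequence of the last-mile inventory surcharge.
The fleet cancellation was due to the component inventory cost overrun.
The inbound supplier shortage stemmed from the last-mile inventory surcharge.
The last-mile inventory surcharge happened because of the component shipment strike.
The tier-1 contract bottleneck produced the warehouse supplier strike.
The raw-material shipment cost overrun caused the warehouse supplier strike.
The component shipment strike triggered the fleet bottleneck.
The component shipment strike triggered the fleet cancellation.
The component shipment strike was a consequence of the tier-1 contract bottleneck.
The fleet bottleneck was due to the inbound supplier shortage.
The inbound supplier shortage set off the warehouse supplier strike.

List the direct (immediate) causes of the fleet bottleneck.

the component shipment strike, the inbound supplier shortage

Upstream contributors include the tier-1 contract bottleneck, the last-mile inventory surcharge, but only the component shipment strike, the inbound supplier shortage feed directly into the fleet bottleneck.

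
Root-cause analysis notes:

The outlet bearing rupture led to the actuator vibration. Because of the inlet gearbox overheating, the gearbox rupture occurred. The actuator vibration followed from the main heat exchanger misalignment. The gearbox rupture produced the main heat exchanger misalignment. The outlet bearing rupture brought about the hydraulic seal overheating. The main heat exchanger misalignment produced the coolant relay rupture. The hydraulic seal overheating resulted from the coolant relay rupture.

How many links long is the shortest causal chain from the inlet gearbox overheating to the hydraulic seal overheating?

Shortest chain: the inlet gearbox overheating → the gearbox rupture → the main heat exchanger misalignment → the coolant relay rupture → the hydraulic seal overheating.

4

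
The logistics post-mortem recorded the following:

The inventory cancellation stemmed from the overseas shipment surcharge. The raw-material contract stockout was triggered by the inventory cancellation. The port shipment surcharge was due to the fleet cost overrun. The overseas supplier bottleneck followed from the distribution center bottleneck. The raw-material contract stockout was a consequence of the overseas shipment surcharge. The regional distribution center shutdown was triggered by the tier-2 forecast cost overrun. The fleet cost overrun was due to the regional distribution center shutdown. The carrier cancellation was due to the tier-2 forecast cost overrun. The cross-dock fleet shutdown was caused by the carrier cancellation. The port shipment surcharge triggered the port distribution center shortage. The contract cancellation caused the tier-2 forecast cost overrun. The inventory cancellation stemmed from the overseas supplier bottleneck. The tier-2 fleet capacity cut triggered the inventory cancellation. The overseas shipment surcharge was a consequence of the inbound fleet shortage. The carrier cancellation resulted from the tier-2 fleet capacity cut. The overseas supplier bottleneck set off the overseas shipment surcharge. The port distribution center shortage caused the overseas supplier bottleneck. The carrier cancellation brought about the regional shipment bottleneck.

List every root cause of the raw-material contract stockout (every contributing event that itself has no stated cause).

the contract cancellation, the distribution center bottleneck, the inbound fleet shortage, the tier-2 fleet capacity cut

Tracing upstream from the raw-material contract stockout: the raw-material contract stockout ← the overseas shipment surcharge ← the overseas supplier bottleneck ← the port distribution center shortage ← the port shipment surcharge ← the fleet cost overrun ← the regional distribution center shutdown ← the tier-2 forecast cost overrun ← the contract cancellation.
A separate upstream branch: the raw-material contract stockout ← the inventory cancellation ← the tier-2 fleet capacity cut.
A separate upstream branch: the raw-material contract stockout ← the overseas shipment surcharge ← the overseas supplier bottleneck ← the distribution center bottleneck.
A separate upstream branch: the raw-material contract stockout ← the overseas shipment surcharge ← the inbound fleet shortage.
Each of those chain origins has no stated cause.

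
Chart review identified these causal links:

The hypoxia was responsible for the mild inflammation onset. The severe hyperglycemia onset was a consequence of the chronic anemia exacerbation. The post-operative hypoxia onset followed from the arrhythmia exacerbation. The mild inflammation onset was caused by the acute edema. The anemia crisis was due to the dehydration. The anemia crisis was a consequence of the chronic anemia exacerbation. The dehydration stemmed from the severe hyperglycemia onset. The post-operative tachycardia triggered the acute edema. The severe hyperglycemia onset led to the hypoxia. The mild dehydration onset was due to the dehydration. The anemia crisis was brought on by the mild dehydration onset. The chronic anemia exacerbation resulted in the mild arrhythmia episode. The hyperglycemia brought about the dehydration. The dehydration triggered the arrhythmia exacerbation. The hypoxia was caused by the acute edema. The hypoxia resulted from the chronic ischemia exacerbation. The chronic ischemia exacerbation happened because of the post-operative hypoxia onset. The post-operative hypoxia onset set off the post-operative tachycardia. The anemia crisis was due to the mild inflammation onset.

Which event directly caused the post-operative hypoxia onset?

the arrhythmia exacerbation

Upstream contributors include the chronic anemia exacerbation, the severe hyperglycemia onset, the dehydration, the hyperglycemia, but only the arrhythmia exacerbation feeds directly into the post-operative hypoxia onset.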